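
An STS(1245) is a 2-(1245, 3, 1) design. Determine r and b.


An STS(v) is a 2-(v, 3, 1) BIBD: block size k = 3, λ = 1.
Replication: r(k − 1) = λ(v − 1) ⇒ r·2 = 1245 − 1 = 1244 ⇒ r = 622.
Block count: bk = vr ⇒ b·3 = 1245·622 = 774390 ⇒ b = 258130.

r = 622, b = 258130.


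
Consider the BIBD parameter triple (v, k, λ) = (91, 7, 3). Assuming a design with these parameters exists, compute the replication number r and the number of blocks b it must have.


Any 2-(v, k, λ) BIBD satisfies two necessary conditions:
  (i)  Each point sits in r blocks, and counting incidences through any fixed point gives r(k − 1) = λ(v − 1), so r = λ(v − 1)/(k − 1).
  (ii) Total incidences bk = vr, so b = vr/k.
Step 1: r = λ(v − 1)/(k − 1) = 3·(91 − 1)/(7 − 1) = 3·90/6 = 270/6 = 45.
Step 2: b = vr/k = 91·45/7 = 4095/7 = 585.
Check integrality: r = 45 ∈ Z ✓, b = 585 ∈ Z ✓.
(These identities are necessary conditions: they determine r and b for any design with these parameters, but do not by themselves prove that one exists.)

r = 45, b = 585.


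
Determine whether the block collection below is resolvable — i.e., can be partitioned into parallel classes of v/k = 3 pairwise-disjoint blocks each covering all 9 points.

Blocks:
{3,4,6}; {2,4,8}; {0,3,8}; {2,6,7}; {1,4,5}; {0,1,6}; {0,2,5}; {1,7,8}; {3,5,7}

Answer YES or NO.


v = 9, block size k = 3, number of blocks = 9.
For resolvability, blocks must partition into parallel classes of size v/k = 3.
Total blocks must therefore be a multiple of 3: 9 = 3·3 + 0 ⇒ divisible ✓.
Greedy packing gives 3 candidate class(es). Each should be a full parallel class (size 3, covers all 9 points).
  Class 1 (3 blocks): {3,4,6}; {0,2,5}; {1,7,8}. Points covered: [0, 1, 2, 3, 4, 5, 6, 7, 8].
  Class 2 (3 blocks): {2,4,8}; {0,1,6}; {3,5,7}. Points covered: [0, 1, 2, 3, 4, 5, 6, 7, 8].
  Class 3 (3 blocks): {0,3,8}; {2,6,7}; {1,4,5}. Points covered: [0, 1, 2, 3, 4, 5, 6, 7, 8].
All classes full (size 3)? YES. All classes cover every point? YES.
Resolvable? YES.

YES


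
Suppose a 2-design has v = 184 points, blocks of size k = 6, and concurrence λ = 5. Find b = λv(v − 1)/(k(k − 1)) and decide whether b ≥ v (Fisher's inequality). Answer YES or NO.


b = λv(v − 1)/(k(k − 1)) = 5·184·183/(6·5) = 168360/30 = 5612.
Compare with v = 184: b ≥ v, so Fisher's inequality holds.

YES


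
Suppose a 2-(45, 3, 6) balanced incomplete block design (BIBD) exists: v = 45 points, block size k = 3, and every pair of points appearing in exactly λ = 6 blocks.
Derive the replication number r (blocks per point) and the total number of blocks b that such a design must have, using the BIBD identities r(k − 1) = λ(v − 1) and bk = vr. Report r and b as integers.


Any 2-(v, k, λ) BIBD satisfies two necessary conditions:
  (i)  Each point sits in r blocks, and counting incidences through any fixed point gives r(k − 1) = λ(v − 1), so r = λ(v − 1)/(k − 1).
  (ii) Total incidences bk = vr, so b = vr/k.
Step 1: r = λ(v − 1)/(k − 1) = 6·(45 − 1)/(3 − 1) = 6·44/2 = 264/2 = 132.
Step 2: b = vr/k = 45·132/3 = 5940/3 = 1980.
Check integrality: r = 132 ∈ Z ✓, b = 1980 ∈ Z ✓.
(These identities are necessary conditions: they determine r and b for any design with these parameters, but do not by themselves prove that one exists.)

r = 132, b = 1980.


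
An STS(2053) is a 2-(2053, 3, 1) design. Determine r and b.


An STS(v) is a 2-(v, 3, 1) BIBD: block size k = 3, λ = 1.
Replication: r(k − 1) = λ(v − 1) ⇒ r·2 = 2053 − 1 = 2052 ⇒ r = 1026.
Block count: b = v(v − 1)/6 = 2053·2052/6 = 4212756/6 = 702126.

r = 1026, b = 702126.


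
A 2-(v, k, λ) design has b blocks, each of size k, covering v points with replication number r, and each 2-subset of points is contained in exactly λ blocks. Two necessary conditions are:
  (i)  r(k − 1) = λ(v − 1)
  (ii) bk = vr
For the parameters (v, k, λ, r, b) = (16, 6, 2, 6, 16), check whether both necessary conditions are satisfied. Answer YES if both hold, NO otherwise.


Condition (i): r(k − 1) = 6·5 = 30; λ(v − 1) = 2·15 = 30. Match? YES.
Condition (ii): bk = 16·6 = 96; vr = 16·6 = 96. Match? YES.
Both conditions hold? YES.

YES


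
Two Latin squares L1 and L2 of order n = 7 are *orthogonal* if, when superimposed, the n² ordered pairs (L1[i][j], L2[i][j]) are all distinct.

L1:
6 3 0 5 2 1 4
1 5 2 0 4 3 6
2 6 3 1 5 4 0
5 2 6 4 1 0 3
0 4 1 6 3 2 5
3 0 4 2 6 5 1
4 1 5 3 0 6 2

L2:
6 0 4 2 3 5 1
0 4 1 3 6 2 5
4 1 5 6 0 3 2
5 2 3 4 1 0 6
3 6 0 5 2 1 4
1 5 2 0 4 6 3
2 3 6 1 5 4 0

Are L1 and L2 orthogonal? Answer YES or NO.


Form the n² = 49 superimposed pairs (L1[i][j], L2[i][j]), row by row (rows and columns indexed from 0):
row 0: (6,6) (3,0) (0,4) (5,2) (2,3) (1,5) (4,1)
row 1: (1,0) (5,4) (2,1) (0,3) (4,6) (3,2) (6,5)
row 2: (2,4) (6,1) (3,5) (1,6) (5,0) (4,3) (0,2)
row 3: (5,5) (2,2) (6,3) (4,4) (1,1) (0,0) (3,6)
row 4: (0,3) (4,6) (1,0) (6,5) (3,2) (2,1) (5,4)
row 5: (3,1) (0,5) (4,2) (2,0) (6,4) (5,6) (1,3)
row 6: (4,2) (1,3) (5,6) (3,1) (0,5) (6,4) (2,0)
Orthogonality requires all 49 pairs distinct.
But the pair (0,3) repeats: cell (1,3) has L1 = 0, L2 = 3, and cell (4,0) has L1 = 0, L2 = 3.
A repeated pair means some other pair never occurs (only 35 distinct pairs out of 49), so the squares are not orthogonal.
Conclusion: NO.

NO


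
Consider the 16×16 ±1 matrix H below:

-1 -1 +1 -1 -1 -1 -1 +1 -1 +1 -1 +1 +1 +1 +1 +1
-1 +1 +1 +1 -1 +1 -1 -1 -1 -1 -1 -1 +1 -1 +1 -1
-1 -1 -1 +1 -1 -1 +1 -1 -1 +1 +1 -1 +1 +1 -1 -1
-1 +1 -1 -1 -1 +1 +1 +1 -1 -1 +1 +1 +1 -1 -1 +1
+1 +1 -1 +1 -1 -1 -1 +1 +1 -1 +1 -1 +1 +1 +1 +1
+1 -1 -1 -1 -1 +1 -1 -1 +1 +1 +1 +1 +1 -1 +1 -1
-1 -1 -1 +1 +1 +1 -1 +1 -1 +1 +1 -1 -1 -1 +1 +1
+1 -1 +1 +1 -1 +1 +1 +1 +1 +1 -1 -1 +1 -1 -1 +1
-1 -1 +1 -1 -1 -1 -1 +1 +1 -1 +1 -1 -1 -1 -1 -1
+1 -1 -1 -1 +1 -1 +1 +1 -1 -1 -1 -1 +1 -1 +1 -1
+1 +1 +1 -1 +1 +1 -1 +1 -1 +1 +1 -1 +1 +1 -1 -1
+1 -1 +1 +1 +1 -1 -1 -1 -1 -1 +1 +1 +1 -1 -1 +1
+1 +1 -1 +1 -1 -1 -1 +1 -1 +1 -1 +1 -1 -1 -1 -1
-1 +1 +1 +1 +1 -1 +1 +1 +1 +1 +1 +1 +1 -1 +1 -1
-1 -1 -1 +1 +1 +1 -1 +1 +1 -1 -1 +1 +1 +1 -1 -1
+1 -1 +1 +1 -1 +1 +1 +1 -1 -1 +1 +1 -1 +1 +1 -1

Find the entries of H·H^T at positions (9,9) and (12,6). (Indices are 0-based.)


Row 6 of H: [-1, -1, -1, 1, 1, 1, -1, 1, -1, 1, 1, -1, -1, -1, 1, 1].
Row 9 of H: [1, -1, -1, -1, 1, -1, 1, 1, -1, -1, -1, -1, 1, -1, 1, -1].
Row 12 of H: [1, 1, -1, 1, -1, -1, -1, 1, -1, 1, -1, 1, -1, -1, -1, -1].
(H·H^T)[9][9] = Σ_j H[9][j]·H[9][j] = (1)² + (-1)² + (-1)² + (-1)² + (1)² + (-1)² + (1)² + (1)² + (-1)² + (-1)² + (-1)² + (-1)² + (1)² + (-1)² + (1)² + (-1)² = 1 + 1 + 1 + 1 + 1 + 1 + 1 + 1 + 1 + 1 + 1 + 1 + 1 + 1 + 1 + 1 = 16.
(H·H^T)[12][6] = Σ_j H[12][j]·H[6][j] = (1)·(-1) + (1)·(-1) + (-1)·(-1) + (1)·(1) + (-1)·(1) + (-1)·(1) + (-1)·(-1) + (1)·(1) + (-1)·(-1) + (1)·(1) + (-1)·(1) + (1)·(-1) + (-1)·(-1) + (-1)·(-1) + (-1)·(1) + (-1)·(1) = -1 + -1 + 1 + 1 + -1 + -1 + 1 + 1 + 1 + 1 + -1 + -1 + 1 + 1 + -1 + -1 = 0.
So rows 12 and 6 are orthogonal; the diagonal entry equals n = 16.

(9,9) entry = 16; (12,6) entry = 0.


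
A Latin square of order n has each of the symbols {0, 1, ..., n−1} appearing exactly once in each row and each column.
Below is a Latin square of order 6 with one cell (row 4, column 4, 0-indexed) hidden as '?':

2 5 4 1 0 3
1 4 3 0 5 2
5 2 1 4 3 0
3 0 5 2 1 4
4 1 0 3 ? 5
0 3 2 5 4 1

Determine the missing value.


Row 4 contains symbols [0, 1, 3, 4, 5] — missing [2].
Column 4 contains symbols [0, 1, 3, 4, 5] — missing [2].
The missing symbol must appear in both missing sets; intersection = [2].
Therefore the hidden value is 2.

Missing value = 2.


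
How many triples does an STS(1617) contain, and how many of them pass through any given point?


An STS(v) is a 2-(v, 3, 1) BIBD: block size k = 3, λ = 1.
Replication: r(k − 1) = λ(v − 1) ⇒ r·2 = 1617 − 1 = 1616 ⇒ r = 808.
Block count: bk = vr ⇒ b·3 = 1617·808 = 1306536 ⇒ b = 435512.

r = 808, b = 435512.


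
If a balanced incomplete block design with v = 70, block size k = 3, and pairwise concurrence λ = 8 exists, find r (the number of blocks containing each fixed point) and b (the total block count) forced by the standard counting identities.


Any 2-(v, k, λ) BIBD satisfies two necessary conditions:
  (i)  Each point sits in r blocks, and counting incidences through any fixed point gives r(k − 1) = λ(v − 1), so r = λ(v − 1)/(k − 1).
  (ii) Total incidences bk = vr, so b = vr/k.
Step 1: r = λ(v − 1)/(k − 1) = 8·(70 − 1)/(3 − 1) = 8·69/2 = 552/2 = 276.
Step 2: b = vr/k = 70·276/3 = 19320/3 = 6440.
Check integrality: r = 276 ∈ Z ✓, b = 6440 ∈ Z ✓.
(These identities are necessary conditions: they determine r and b for any design with these parameters, but do not by themselves prove that one exists.)

r = 276, b = 6440.


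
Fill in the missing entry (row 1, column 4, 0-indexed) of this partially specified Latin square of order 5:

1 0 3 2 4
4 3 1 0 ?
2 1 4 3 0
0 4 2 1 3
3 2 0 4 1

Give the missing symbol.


Row 1 contains symbols [0, 1, 3, 4] — missing [2].
Column 4 contains symbols [0, 1, 3, 4] — missing [2].
The missing symbol must appear in both missing sets; intersection = [2].
Therefore the hidden value is 2.

Missing value = 2.


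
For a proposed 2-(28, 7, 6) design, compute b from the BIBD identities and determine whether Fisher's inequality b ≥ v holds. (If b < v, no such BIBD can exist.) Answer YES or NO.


r = λ(v − 1)/(k − 1) = 6·27/6 = 27.
b = vr/k = 28·27/7 = 108.
Fisher's inequality: b ≥ v ⇔ 108 ≥ 28? YES.

YES


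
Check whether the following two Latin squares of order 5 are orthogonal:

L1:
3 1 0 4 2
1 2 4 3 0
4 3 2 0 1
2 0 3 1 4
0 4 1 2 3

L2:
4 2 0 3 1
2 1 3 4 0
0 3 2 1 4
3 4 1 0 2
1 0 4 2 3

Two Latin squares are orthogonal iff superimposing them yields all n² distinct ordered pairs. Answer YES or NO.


Form the n² = 25 superimposed pairs (L1[i][j], L2[i][j]), row by row (rows and columns indexed from 0):
row 0: (3,4) (1,2) (0,0) (4,3) (2,1)
row 1: (1,2) (2,1) (4,3) (3,4) (0,0)
row 2: (4,0) (3,3) (2,2) (0,1) (1,4)
row 3: (2,3) (0,4) (3,1) (1,0) (4,2)
row 4: (0,1) (4,0) (1,4) (2,2) (3,3)
Orthogonality requires all 25 pairs distinct.
But the pair (1,2) repeats: cell (0,1) has L1 = 1, L2 = 2, and cell (1,0) has L1 = 1, L2 = 2.
A repeated pair means some other pair never occurs (only 15 distinct pairs out of 25), so the squares are not orthogonal.
Conclusion: NO.

NO


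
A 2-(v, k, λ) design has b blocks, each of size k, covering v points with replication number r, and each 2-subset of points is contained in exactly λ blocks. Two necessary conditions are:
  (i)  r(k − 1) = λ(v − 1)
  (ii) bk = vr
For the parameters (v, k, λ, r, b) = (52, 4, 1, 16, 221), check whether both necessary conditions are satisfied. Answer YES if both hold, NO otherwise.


Condition (i): r(k − 1) = 16·3 = 48; λ(v − 1) = 1·51 = 51. Match? NO.
Condition (ii): bk = 221·4 = 884; vr = 52·16 = 832. Match? NO.
Both conditions hold? NO.

NO


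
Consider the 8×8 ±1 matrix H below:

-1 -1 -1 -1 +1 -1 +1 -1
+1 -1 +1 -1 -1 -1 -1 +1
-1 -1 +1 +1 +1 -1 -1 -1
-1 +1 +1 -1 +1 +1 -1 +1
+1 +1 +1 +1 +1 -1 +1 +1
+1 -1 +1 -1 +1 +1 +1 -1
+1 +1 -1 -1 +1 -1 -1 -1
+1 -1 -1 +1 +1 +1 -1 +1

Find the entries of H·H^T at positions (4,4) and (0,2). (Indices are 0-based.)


Row 0 of H: [-1, -1, -1, -1, 1, -1, 1, -1].
Row 2 of H: [-1, -1, 1, 1, 1, -1, -1, -1].
Row 4 of H: [1, 1, 1, 1, 1, -1, 1, 1].
(H·H^T)[4][4] = Σ_j H[4][j]·H[4][j] = (1)² + (1)² + (1)² + (1)² + (1)² + (-1)² + (1)² + (1)² = 1 + 1 + 1 + 1 + 1 + 1 + 1 + 1 = 8.
(H·H^T)[0][2] = Σ_j H[0][j]·H[2][j] = (-1)·(-1) + (-1)·(-1) + (-1)·(1) + (-1)·(1) + (1)·(1) + (-1)·(-1) + (1)·(-1) + (-1)·(-1) = 1 + 1 + -1 + -1 + 1 + 1 + -1 + 1 = 2.
Rows 0 and 2 are not orthogonal (dot product = 2 ≠ 0), so H is not a Hadamard matrix.

(4,4) entry = 8; (0,2) entry = 2.


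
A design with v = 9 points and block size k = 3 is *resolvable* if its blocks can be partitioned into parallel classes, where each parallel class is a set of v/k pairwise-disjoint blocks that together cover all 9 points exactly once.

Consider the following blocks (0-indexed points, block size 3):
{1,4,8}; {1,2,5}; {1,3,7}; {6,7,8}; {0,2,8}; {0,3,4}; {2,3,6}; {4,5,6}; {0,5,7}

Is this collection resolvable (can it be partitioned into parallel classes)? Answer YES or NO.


v = 9, block size k = 3, number of blocks = 9.
For resolvability, blocks must partition into parallel classes of size v/k = 3.
Total blocks must therefore be a multiple of 3: 9 = 3·3 + 0 ⇒ divisible ✓.
Greedy packing gives 3 candidate class(es). Each should be a full parallel class (size 3, covers all 9 points).
  Class 1 (3 blocks): {1,4,8}; {2,3,6}; {0,5,7}. Points covered: [0, 1, 2, 3, 4, 5, 6, 7, 8].
  Class 2 (3 blocks): {1,2,5}; {6,7,8}; {0,3,4}. Points covered: [0, 1, 2, 3, 4, 5, 6, 7, 8].
  Class 3 (3 blocks): {1,3,7}; {0,2,8}; {4,5,6}. Points covered: [0, 1, 2, 3, 4, 5, 6, 7, 8].
All classes full (size 3)? YES. All classes cover every point? YES.
Resolvable? YES.

YES


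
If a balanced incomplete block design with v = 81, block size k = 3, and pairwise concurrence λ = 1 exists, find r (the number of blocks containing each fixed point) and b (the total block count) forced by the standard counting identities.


Any 2-(v, k, λ) BIBD satisfies two necessary conditions:
  (i)  Each point sits in r blocks, and counting incidences through any fixed point gives r(k − 1) = λ(v − 1), so r = λ(v − 1)/(k − 1).
  (ii) Total incidences bk = vr, so b = vr/k.
Step 1: r = λ(v − 1)/(k − 1) = 1·(81 − 1)/(3 − 1) = 1·80/2 = 80/2 = 40.
Step 2: b = vr/k = 81·40/3 = 3240/3 = 1080.
Check integrality: r = 40 ∈ Z ✓, b = 1080 ∈ Z ✓.
(These identities are necessary conditions: they determine r and b for any design with these parameters, but do not by themselves prove that one exists.)

r = 40, b = 1080.


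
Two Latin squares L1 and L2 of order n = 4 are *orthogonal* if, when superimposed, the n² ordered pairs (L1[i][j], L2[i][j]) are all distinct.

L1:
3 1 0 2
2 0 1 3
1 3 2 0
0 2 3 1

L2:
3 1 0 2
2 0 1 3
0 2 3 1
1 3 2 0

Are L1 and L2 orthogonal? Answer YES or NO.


Form the n² = 16 superimposed pairs (L1[i][j], L2[i][j]), row by row (rows and columns indexed from 0):
row 0: (3,3) (1,1) (0,0) (2,2)
row 1: (2,2) (0,0) (1,1) (3,3)
row 2: (1,0) (3,2) (2,3) (0,1)
row 3: (0,1) (2,3) (3,2) (1,0)
Orthogonality requires all 16 pairs distinct.
But the pair (2,2) repeats: cell (0,3) has L1 = 2, L2 = 2, and cell (1,0) has L1 = 2, L2 = 2.
A repeated pair means some other pair never occurs (only 8 distinct pairs out of 16), so the squares are not orthogonal.
Conclusion: NO.

NO


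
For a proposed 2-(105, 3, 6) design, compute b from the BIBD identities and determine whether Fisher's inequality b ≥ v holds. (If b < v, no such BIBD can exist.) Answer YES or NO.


r = λ(v − 1)/(k − 1) = 6·104/2 = 312.
b = vr/k = 105·312/3 = 10920.
Fisher's inequality: b ≥ v ⇔ 10920 ≥ 105? YES.

YES


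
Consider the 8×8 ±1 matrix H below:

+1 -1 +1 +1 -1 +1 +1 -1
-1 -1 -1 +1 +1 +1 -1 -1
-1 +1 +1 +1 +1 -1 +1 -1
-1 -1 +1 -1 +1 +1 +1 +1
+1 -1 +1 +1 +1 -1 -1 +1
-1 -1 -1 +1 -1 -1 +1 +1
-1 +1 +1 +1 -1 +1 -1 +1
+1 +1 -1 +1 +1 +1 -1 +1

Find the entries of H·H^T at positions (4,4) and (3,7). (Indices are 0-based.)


Row 3 of H: [-1, -1, 1, -1, 1, 1, 1, 1].
Row 4 of H: [1, -1, 1, 1, 1, -1, -1, 1].
Row 7 of H: [1, 1, -1, 1, 1, 1, -1, 1].
(H·H^T)[4][4] = Σ_j H[4][j]·H[4][j] = (1)² + (-1)² + (1)² + (1)² + (1)² + (-1)² + (-1)² + (1)² = 1 + 1 + 1 + 1 + 1 + 1 + 1 + 1 = 8.
(H·H^T)[3][7] = Σ_j H[3][j]·H[7][j] = (-1)·(1) + (-1)·(1) + (1)·(-1) + (-1)·(1) + (1)·(1) + (1)·(1) + (1)·(-1) + (1)·(1) = -1 + -1 + -1 + -1 + 1 + 1 + -1 + 1 = -2.
Rows 3 and 7 are not orthogonal (dot product = -2 ≠ 0), so H is not a Hadamard matrix.

(4,4) entry = 8; (3,7) entry = -2.


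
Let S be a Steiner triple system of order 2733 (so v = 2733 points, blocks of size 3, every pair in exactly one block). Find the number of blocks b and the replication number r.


An STS(v) is a 2-(v, 3, 1) BIBD: block size k = 3, λ = 1.
Replication: r(k − 1) = λ(v − 1) ⇒ r·2 = 2733 − 1 = 2732 ⇒ r = 1366.
Block count: b = v(v − 1)/6 = 2733·2732/6 = 7466556/6 = 1244426.

r = 1366, b = 1244426.


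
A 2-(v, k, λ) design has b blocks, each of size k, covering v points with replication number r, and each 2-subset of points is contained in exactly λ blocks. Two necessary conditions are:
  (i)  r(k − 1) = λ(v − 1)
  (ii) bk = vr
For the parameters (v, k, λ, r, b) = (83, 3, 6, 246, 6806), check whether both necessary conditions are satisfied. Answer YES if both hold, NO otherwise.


Condition (i): r(k − 1) = 246·2 = 492; λ(v − 1) = 6·82 = 492. Match? YES.
Condition (ii): bk = 6806·3 = 20418; vr = 83·246 = 20418. Match? YES.
Both conditions hold? YES.

YES


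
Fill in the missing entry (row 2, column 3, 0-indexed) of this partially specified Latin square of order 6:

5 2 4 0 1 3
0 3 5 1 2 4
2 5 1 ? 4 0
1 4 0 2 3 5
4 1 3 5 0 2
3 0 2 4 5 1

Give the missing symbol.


Row 2 contains symbols [0, 1, 2, 4, 5] — missing [3].
Column 3 contains symbols [0, 1, 2, 4, 5] — missing [3].
The missing symbol must appear in both missing sets; intersection = [3].
Therefore the hidden value is 3.

Missing value = 3.


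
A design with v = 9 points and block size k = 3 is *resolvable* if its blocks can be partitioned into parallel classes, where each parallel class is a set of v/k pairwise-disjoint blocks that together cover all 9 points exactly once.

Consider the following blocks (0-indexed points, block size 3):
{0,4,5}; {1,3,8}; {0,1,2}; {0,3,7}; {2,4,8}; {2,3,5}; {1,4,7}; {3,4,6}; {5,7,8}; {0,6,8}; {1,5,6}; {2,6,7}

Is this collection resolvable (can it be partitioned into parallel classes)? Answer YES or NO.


v = 9, block size k = 3, number of blocks = 12.
For resolvability, blocks must partition into parallel classes of size v/k = 3.
Total blocks must therefore be a multiple of 3: 12 = 3·4 + 0 ⇒ divisible ✓.
Greedy packing gives 4 candidate class(es). Each should be a full parallel class (size 3, covers all 9 points).
  Class 1 (3 blocks): {0,4,5}; {1,3,8}; {2,6,7}. Points covered: [0, 1, 2, 3, 4, 5, 6, 7, 8].
  Class 2 (3 blocks): {0,1,2}; {3,4,6}; {5,7,8}. Points covered: [0, 1, 2, 3, 4, 5, 6, 7, 8].
  Class 3 (3 blocks): {0,3,7}; {2,4,8}; {1,5,6}. Points covered: [0, 1, 2, 3, 4, 5, 6, 7, 8].
  Class 4 (3 blocks): {2,3,5}; {1,4,7}; {0,6,8}. Points covered: [0, 1, 2, 3, 4, 5, 6, 7, 8].
All classes full (size 3)? YES. All classes cover every point? YES.
Resolvable? YES.

YES


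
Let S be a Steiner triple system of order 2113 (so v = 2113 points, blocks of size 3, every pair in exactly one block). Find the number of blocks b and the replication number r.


An STS(v) is a 2-(v, 3, 1) BIBD: block size k = 3, λ = 1.
Replication: r(k − 1) = λ(v − 1) ⇒ r·2 = 2113 − 1 = 2112 ⇒ r = 1056.
Block count: b = v(v − 1)/6 = 2113·2112/6 = 4462656/6 = 743776.

r = 1056, b = 743776.


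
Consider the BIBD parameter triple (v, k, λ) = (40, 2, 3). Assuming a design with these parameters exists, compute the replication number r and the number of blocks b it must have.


Any 2-(v, k, λ) BIBD satisfies two necessary conditions:
  (i)  Each point sits in r blocks, and counting incidences through any fixed point gives r(k − 1) = λ(v − 1), so r = λ(v − 1)/(k − 1).
  (ii) Total incidences bk = vr, so b = vr/k.
Step 1: r = λ(v − 1)/(k − 1) = 3·(40 − 1)/(2 − 1) = 3·39/1 = 117/1 = 117.
Step 2: b = vr/k = 40·117/2 = 4680/2 = 2340.
Check integrality: r = 117 ∈ Z ✓, b = 2340 ∈ Z ✓.
(These identities are necessary conditions: they determine r and b for any design with these parameters, but do not by themselves prove that one exists.)

r = 117, b = 2340.


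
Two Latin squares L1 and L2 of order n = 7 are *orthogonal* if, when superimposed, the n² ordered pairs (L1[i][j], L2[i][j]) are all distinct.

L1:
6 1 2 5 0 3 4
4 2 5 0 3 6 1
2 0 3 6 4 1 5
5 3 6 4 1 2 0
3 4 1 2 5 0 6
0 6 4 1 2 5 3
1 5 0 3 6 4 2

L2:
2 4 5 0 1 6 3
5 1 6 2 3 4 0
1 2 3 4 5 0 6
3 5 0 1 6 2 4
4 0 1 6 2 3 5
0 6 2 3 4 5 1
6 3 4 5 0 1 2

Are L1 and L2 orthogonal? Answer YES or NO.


Form the n² = 49 superimposed pairs (L1[i][j], L2[i][j]), row by row (rows and columns indexed from 0):
row 0: (6,2) (1,4) (2,5) (5,0) (0,1) (3,6) (4,3)
row 1: (4,5) (2,1) (5,6) (0,2) (3,3) (6,4) (1,0)
row 2: (2,1) (0,2) (3,3) (6,4) (4,5) (1,0) (5,6)
row 3: (5,3) (3,5) (6,0) (4,1) (1,6) (2,2) (0,4)
row 4: (3,4) (4,0) (1,1) (2,6) (5,2) (0,3) (6,5)
row 5: (0,0) (6,6) (4,2) (1,3) (2,4) (5,5) (3,1)
row 6: (1,6) (5,3) (0,4) (3,5) (6,0) (4,1) (2,2)
Orthogonality requires all 49 pairs distinct.
But the pair (2,1) repeats: cell (1,1) has L1 = 2, L2 = 1, and cell (2,0) has L1 = 2, L2 = 1.
A repeated pair means some other pair never occurs (only 35 distinct pairs out of 49), so the squares are not orthogonal.
Conclusion: NO.

NO


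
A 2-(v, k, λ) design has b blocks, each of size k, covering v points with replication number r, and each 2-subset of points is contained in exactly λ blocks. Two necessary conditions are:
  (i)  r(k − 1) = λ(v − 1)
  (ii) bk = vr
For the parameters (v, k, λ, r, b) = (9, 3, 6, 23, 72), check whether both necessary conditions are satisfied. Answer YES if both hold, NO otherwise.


Condition (i): r(k − 1) = 23·2 = 46; λ(v − 1) = 6·8 = 48. Match? NO.
Condition (ii): bk = 72·3 = 216; vr = 9·23 = 207. Match? NO.
Both conditions hold? NO.

NO


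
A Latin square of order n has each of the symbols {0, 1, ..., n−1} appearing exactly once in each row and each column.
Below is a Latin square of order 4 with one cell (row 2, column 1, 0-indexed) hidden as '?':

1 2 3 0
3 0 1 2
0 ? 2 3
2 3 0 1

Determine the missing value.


Row 2 contains symbols [0, 2, 3] — missing [1].
Column 1 contains symbols [0, 2, 3] — missing [1].
The missing symbol must appear in both missing sets; intersection = [1].
Therefore the hidden value is 1.

Missing value = 1.


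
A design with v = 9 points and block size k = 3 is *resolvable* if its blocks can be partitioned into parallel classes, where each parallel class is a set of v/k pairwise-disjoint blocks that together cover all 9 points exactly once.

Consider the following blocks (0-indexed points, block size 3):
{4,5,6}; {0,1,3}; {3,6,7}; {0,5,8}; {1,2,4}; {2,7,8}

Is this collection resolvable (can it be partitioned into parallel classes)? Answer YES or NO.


v = 9, block size k = 3, number of blocks = 6.
For resolvability, blocks must partition into parallel classes of size v/k = 3.
Total blocks must therefore be a multiple of 3: 6 = 3·2 + 0 ⇒ divisible ✓.
Greedy packing gives 2 candidate class(es). Each should be a full parallel class (size 3, covers all 9 points).
  Class 1 (3 blocks): {4,5,6}; {0,1,3}; {2,7,8}. Points covered: [0, 1, 2, 3, 4, 5, 6, 7, 8].
  Class 2 (3 blocks): {3,6,7}; {0,5,8}; {1,2,4}. Points covered: [0, 1, 2, 3, 4, 5, 6, 7, 8].
All classes full (size 3)? YES. All classes cover every point? YES.
Resolvable? YES.

YES


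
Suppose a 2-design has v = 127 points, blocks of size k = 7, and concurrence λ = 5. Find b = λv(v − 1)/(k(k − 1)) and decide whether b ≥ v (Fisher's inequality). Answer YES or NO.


b = λv(v − 1)/(k(k − 1)) = 5·127·126/(7·6) = 80010/42 = 1905.
Compare with v = 127: b ≥ v, so Fisher's inequality holds.

YES


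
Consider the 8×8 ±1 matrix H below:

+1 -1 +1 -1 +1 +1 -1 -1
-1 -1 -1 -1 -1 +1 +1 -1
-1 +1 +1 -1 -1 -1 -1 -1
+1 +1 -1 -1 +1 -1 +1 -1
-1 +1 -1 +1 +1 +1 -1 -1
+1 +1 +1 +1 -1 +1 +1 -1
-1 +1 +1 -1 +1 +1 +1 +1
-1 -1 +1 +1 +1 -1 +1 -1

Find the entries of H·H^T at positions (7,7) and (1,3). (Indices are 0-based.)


Row 1 of H: [-1, -1, -1, -1, -1, 1, 1, -1].
Row 3 of H: [1, 1, -1, -1, 1, -1, 1, -1].
Row 7 of H: [-1, -1, 1, 1, 1, -1, 1, -1].
(H·H^T)[7][7] = Σ_j H[7][j]·H[7][j] = (-1)² + (-1)² + (1)² + (1)² + (1)² + (-1)² + (1)² + (-1)² = 1 + 1 + 1 + 1 + 1 + 1 + 1 + 1 = 8.
(H·H^T)[1][3] = Σ_j H[1][j]·H[3][j] = (-1)·(1) + (-1)·(1) + (-1)·(-1) + (-1)·(-1) + (-1)·(1) + (1)·(-1) + (1)·(1) + (-1)·(-1) = -1 + -1 + 1 + 1 + -1 + -1 + 1 + 1 = 0.
So rows 1 and 3 are orthogonal; the diagonal entry equals n = 8.

(7,7) entry = 8; (1,3) entry = 0.


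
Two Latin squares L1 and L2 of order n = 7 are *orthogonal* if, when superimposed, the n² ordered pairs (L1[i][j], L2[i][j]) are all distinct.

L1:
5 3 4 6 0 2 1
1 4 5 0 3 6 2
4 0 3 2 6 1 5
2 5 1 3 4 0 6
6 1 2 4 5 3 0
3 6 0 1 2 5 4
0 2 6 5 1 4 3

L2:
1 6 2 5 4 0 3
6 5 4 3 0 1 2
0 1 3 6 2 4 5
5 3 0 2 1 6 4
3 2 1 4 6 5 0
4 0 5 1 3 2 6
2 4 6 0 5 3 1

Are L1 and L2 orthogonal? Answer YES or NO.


Form the n² = 49 superimposed pairs (L1[i][j], L2[i][j]), row by row (rows and columns indexed from 0):
row 0: (5,1) (3,6) (4,2) (6,5) (0,4) (2,0) (1,3)
row 1: (1,6) (4,5) (5,4) (0,3) (3,0) (6,1) (2,2)
row 2: (4,0) (0,1) (3,3) (2,6) (6,2) (1,4) (5,5)
row 3: (2,5) (5,3) (1,0) (3,2) (4,1) (0,6) (6,4)
row 4: (6,3) (1,2) (2,1) (4,4) (5,6) (3,5) (0,0)
row 5: (3,4) (6,0) (0,5) (1,1) (2,3) (5,2) (4,6)
row 6: (0,2) (2,4) (6,6) (5,0) (1,5) (4,3) (3,1)
Orthogonality requires all 49 pairs distinct.
Check by first coordinate: for each symbol s of L1, list the L2 entries in the n cells where L1 = s; they must all differ.
  L1 = 0: L2 entries (in reading order) 4, 3, 1, 6, 0, 5, 2 — all 7 distinct ✓
  L1 = 1: L2 entries (in reading order) 3, 6, 4, 0, 2, 1, 5 — all 7 distinct ✓
  L1 = 2: L2 entries (in reading order) 0, 2, 6, 5, 1, 3, 4 — all 7 distinct ✓
  L1 = 3: L2 entries (in reading order) 6, 0, 3, 2, 5, 4, 1 — all 7 distinct ✓
  L1 = 4: L2 entries (in reading order) 2, 5, 0, 1, 4, 6, 3 — all 7 distinct ✓
  L1 = 5: L2 entries (in reading order) 1, 4, 5, 3, 6, 2, 0 — all 7 distinct ✓
  L1 = 6: L2 entries (in reading order) 5, 1, 2, 4, 3, 0, 6 — all 7 distinct ✓
Every symbol of L1 meets every symbol of L2 exactly once, so all 49 pairs are distinct (49 of 49).
Conclusion: YES.

YES


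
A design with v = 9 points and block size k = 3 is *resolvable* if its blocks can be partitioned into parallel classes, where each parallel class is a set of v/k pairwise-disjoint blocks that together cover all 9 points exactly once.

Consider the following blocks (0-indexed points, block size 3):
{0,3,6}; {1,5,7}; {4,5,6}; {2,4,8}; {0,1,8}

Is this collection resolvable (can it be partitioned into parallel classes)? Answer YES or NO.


v = 9, block size k = 3, number of blocks = 5.
For resolvability, blocks must partition into parallel classes of size v/k = 3.
Total blocks must therefore be a multiple of 3: 5 = 3·1 + 2 ⇒ not divisible ✗.
Resolvable? NO.

NO


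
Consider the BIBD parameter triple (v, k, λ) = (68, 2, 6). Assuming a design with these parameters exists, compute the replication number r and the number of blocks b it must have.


Any 2-(v, k, λ) BIBD satisfies two necessary conditions:
  (i)  Each point sits in r blocks, and counting incidences through any fixed point gives r(k − 1) = λ(v − 1), so r = λ(v − 1)/(k − 1).
  (ii) Total incidences bk = vr, so b = vr/k.
Step 1: r = λ(v − 1)/(k − 1) = 6·(68 − 1)/(2 − 1) = 6·67/1 = 402/1 = 402.
Step 2: b = vr/k = 68·402/2 = 27336/2 = 13668.
Check integrality: r = 402 ∈ Z ✓, b = 13668 ∈ Z ✓.
(These identities are necessary conditions: they determine r and b for any design with these parameters, but do not by themselves prove that one exists.)

r = 402, b = 13668.


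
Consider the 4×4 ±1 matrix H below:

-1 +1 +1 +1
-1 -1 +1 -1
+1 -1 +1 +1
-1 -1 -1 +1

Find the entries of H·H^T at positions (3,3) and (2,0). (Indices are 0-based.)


Row 0 of H: [-1, 1, 1, 1].
Row 2 of H: [1, -1, 1, 1].
Row 3 of H: [-1, -1, -1, 1].
(H·H^T)[3][3] = Σ_j H[3][j]·H[3][j] = (-1)² + (-1)² + (-1)² + (1)² = 1 + 1 + 1 + 1 = 4.
(H·H^T)[2][0] = Σ_j H[2][j]·H[0][j] = (1)·(-1) + (-1)·(1) + (1)·(1) + (1)·(1) = -1 + -1 + 1 + 1 = 0.
So rows 2 and 0 are orthogonal; the diagonal entry equals n = 4.

(3,3) entry = 4; (2,0) entry = 0.


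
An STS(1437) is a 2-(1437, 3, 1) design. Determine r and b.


An STS(v) is a 2-(v, 3, 1) BIBD: block size k = 3, λ = 1.
Replication: r(k − 1) = λ(v − 1) ⇒ r·2 = 1437 − 1 = 1436 ⇒ r = 718.
Block count: b = v(v − 1)/6 = 1437·1436/6 = 2063532/6 = 343922.
(Check via bk = vr: 343922·3 = 1031766 = 1437·718 = 1031766 ✓.)

r = 718, b = 343922.


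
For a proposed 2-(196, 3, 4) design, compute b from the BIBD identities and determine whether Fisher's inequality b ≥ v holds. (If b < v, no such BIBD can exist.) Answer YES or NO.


r = λ(v − 1)/(k − 1) = 4·195/2 = 390.
b = vr/k = 196·390/3 = 25480.
Fisher's inequality: b ≥ v ⇔ 25480 ≥ 196? YES.

YES


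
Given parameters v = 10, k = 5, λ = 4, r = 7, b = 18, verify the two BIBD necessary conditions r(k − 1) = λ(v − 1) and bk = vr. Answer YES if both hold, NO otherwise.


Condition (i): r(k − 1) = 7·4 = 28; λ(v − 1) = 4·9 = 36. Match? NO.
Condition (ii): bk = 18·5 = 90; vr = 10·7 = 70. Match? NO.
Both conditions hold? NO.

NO


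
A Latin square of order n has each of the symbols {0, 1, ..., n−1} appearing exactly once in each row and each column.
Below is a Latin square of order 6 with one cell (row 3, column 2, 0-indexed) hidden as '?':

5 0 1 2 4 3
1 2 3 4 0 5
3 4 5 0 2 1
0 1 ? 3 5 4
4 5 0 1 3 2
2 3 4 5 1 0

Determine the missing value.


Row 3 contains symbols [0, 1, 3, 4, 5] — missing [2].
Column 2 contains symbols [0, 1, 3, 4, 5] — missing [2].
The missing symbol must appear in both missing sets; intersection = [2].
Therefore the hidden value is 2.

Missing value = 2.


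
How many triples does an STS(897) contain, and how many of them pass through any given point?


An STS(v) is a 2-(v, 3, 1) BIBD: block size k = 3, λ = 1.
Replication: r(k − 1) = λ(v − 1) ⇒ r·2 = 897 − 1 = 896 ⇒ r = 448.
Block count: b = v(v − 1)/6 = 897·896/6 = 803712/6 = 133952.

r = 448, b = 133952.


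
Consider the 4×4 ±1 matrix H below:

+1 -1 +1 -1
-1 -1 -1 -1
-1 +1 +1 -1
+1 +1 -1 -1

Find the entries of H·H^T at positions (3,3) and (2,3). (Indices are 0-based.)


Row 2 of H: [-1, 1, 1, -1].
Row 3 of H: [1, 1, -1, -1].
(H·H^T)[3][3] = Σ_j H[3][j]·H[3][j] = (1)² + (1)² + (-1)² + (-1)² = 1 + 1 + 1 + 1 = 4.
(H·H^T)[2][3] = Σ_j H[2][j]·H[3][j] = (-1)·(1) + (1)·(1) + (1)·(-1) + (-1)·(-1) = -1 + 1 + -1 + 1 = 0.
So rows 2 and 3 are orthogonal; the diagonal entry equals n = 4.

(3,3) entry = 4; (2,3) entry = 0.


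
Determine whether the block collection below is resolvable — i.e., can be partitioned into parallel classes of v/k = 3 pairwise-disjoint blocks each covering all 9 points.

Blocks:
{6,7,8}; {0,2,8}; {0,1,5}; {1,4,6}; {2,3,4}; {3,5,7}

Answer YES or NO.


v = 9, block size k = 3, number of blocks = 6.
For resolvability, blocks must partition into parallel classes of size v/k = 3.
Total blocks must therefore be a multiple of 3: 6 = 3·2 + 0 ⇒ divisible ✓.
Greedy packing gives 2 candidate class(es). Each should be a full parallel class (size 3, covers all 9 points).
  Class 1 (3 blocks): {6,7,8}; {0,1,5}; {2,3,4}. Points covered: [0, 1, 2, 3, 4, 5, 6, 7, 8].
  Class 2 (3 blocks): {0,2,8}; {1,4,6}; {3,5,7}. Points covered: [0, 1, 2, 3, 4, 5, 6, 7, 8].
All classes full (size 3)? YES. All classes cover every point? YES.
Resolvable? YES.

YES


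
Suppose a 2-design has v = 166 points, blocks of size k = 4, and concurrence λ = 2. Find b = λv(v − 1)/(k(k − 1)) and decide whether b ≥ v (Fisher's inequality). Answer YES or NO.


r = λ(v − 1)/(k − 1) = 2·165/3 = 110.
b = vr/k = 166·110/4 = 4565.
Fisher's inequality: b ≥ v ⇔ 4565 ≥ 166? YES.

YES


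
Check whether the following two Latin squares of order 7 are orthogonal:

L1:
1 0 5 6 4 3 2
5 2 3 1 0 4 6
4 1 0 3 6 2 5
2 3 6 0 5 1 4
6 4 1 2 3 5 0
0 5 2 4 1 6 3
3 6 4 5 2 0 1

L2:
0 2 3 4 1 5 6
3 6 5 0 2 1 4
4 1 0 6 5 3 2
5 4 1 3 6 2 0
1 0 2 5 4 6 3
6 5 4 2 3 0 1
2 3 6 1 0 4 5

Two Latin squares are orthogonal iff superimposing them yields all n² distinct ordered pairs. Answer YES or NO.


Form the n² = 49 superimposed pairs (L1[i][j], L2[i][j]), row by row (rows and columns indexed from 0):
row 0: (1,0) (0,2) (5,3) (6,4) (4,1) (3,5) (2,6)
row 1: (5,3) (2,6) (3,5) (1,0) (0,2) (4,1) (6,4)
row 2: (4,4) (1,1) (0,0) (3,6) (6,5) (2,3) (5,2)
row 3: (2,5) (3,4) (6,1) (0,3) (5,6) (1,2) (4,0)
row 4: (6,1) (4,0) (1,2) (2,5) (3,4) (5,6) (0,3)
row 5: (0,6) (5,5) (2,4) (4,2) (1,3) (6,0) (3,1)
row 6: (3,2) (6,3) (4,6) (5,1) (2,0) (0,4) (1,5)
Orthogonality requires all 49 pairs distinct.
But the pair (5,3) repeats: cell (0,2) has L1 = 5, L2 = 3, and cell (1,0) has L1 = 5, L2 = 3.
A repeated pair means some other pair never occurs (only 35 distinct pairs out of 49), so the squares are not orthogonal.
Conclusion: NO.

NO


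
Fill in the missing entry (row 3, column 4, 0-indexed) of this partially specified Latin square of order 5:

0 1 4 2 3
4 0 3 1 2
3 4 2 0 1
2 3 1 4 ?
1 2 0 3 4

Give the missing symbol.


Row 3 contains symbols [1, 2, 3, 4] — missing [0].
Column 4 contains symbols [1, 2, 3, 4] — missing [0].
The missing symbol must appear in both missing sets; intersection = [0].
Therefore the hidden value is 0.

Missing value = 0.


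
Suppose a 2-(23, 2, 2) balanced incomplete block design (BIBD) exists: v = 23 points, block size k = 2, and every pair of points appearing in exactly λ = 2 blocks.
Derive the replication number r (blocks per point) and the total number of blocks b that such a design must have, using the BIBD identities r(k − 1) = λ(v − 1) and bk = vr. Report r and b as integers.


Any 2-(v, k, λ) BIBD satisfies two necessary conditions:
  (i)  Each point sits in r blocks, and counting incidences through any fixed point gives r(k − 1) = λ(v − 1), so r = λ(v − 1)/(k − 1).
  (ii) Total incidences bk = vr, so b = vr/k.
Step 1: r = λ(v − 1)/(k − 1) = 2·(23 − 1)/(2 − 1) = 2·22/1 = 44/1 = 44.
Step 2: b = vr/k = 23·44/2 = 1012/2 = 506.
Check integrality: r = 44 ∈ Z ✓, b = 506 ∈ Z ✓.
(These identities are necessary conditions: they determine r and b for any design with these parameters, but do not by themselves prove that one exists.)

r = 44, b = 506.


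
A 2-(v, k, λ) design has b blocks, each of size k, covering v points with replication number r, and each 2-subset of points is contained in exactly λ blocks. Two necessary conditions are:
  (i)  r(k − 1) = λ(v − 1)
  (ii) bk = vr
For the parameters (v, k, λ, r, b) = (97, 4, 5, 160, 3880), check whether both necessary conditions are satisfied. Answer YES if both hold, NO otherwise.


Condition (i): r(k − 1) = 160·3 = 480; λ(v − 1) = 5·96 = 480. Match? YES.
Condition (ii): bk = 3880·4 = 15520; vr = 97·160 = 15520. Match? YES.
Both conditions hold? YES.

YES


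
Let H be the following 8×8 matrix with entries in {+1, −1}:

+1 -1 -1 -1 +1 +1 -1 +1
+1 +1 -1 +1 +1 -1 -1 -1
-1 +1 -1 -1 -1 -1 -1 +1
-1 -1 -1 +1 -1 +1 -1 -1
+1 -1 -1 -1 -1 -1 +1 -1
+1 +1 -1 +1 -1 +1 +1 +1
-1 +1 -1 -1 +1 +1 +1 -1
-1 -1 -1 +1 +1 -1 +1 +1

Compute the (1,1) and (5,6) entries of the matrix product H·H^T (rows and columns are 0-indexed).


Row 1 of H: [1, 1, -1, 1, 1, -1, -1, -1].
Row 5 of H: [1, 1, -1, 1, -1, 1, 1, 1].
Row 6 of H: [-1, 1, -1, -1, 1, 1, 1, -1].
(H·H^T)[1][1] = Σ_j H[1][j]·H[1][j] = (1)² + (1)² + (-1)² + (1)² + (1)² + (-1)² + (-1)² + (-1)² = 1 + 1 + 1 + 1 + 1 + 1 + 1 + 1 = 8.
(H·H^T)[5][6] = Σ_j H[5][j]·H[6][j] = (1)·(-1) + (1)·(1) + (-1)·(-1) + (1)·(-1) + (-1)·(1) + (1)·(1) + (1)·(1) + (1)·(-1) = -1 + 1 + 1 + -1 + -1 + 1 + 1 + -1 = 0.
So rows 5 and 6 are orthogonal; the diagonal entry equals n = 8.

(1,1) entry = 8; (5,6) entry = 0.


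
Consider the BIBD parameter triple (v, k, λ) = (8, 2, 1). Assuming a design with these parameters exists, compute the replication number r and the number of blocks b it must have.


Any 2-(v, k, λ) BIBD satisfies two necessary conditions:
  (i)  Each point sits in r blocks, and counting incidences through any fixed point gives r(k − 1) = λ(v − 1), so r = λ(v − 1)/(k − 1).
  (ii) Total incidences bk = vr, so b = vr/k.
Step 1: r = λ(v − 1)/(k − 1) = 1·(8 − 1)/(2 − 1) = 1·7/1 = 7/1 = 7.
Step 2: b = vr/k = 8·7/2 = 56/2 = 28.
Check integrality: r = 7 ∈ Z ✓, b = 28 ∈ Z ✓.
(These identities are necessary conditions: they determine r and b for any design with these parameters, but do not by themselves prove that one exists.)

r = 7, b = 28.


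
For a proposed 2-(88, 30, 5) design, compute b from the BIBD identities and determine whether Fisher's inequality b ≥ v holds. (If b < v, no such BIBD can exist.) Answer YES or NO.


r = λ(v − 1)/(k − 1) = 5·87/29 = 15.
b = vr/k = 88·15/30 = 44.
Fisher's inequality: b ≥ v ⇔ 44 ≥ 88? NO.

NO


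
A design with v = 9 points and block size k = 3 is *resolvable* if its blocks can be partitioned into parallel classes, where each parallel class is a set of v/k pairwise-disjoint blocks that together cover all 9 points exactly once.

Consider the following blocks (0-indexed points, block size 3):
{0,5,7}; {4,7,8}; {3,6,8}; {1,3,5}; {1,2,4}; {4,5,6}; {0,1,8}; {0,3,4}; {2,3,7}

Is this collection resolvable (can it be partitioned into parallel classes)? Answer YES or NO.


v = 9, block size k = 3, number of blocks = 9.
For resolvability, blocks must partition into parallel classes of size v/k = 3.
Total blocks must therefore be a multiple of 3: 9 = 3·3 + 0 ⇒ divisible ✓.
Consider block {4,7,8}. The only other block(s) in the collection disjoint from it are {1,3,5} — just 1 block(s). Any parallel class containing {4,7,8} would need 2 other blocks each disjoint from it, so no parallel class of size 3 can contain {4,7,8}.
Since every block must belong to some parallel class in a resolution, the collection cannot be partitioned into parallel classes.
Resolvable? NO.

NO


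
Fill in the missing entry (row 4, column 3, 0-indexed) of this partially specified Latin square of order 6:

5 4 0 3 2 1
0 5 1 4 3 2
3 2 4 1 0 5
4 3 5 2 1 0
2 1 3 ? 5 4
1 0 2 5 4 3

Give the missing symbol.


Row 4 contains symbols [1, 2, 3, 4, 5] — missing [0].
Column 3 contains symbols [1, 2, 3, 4, 5] — missing [0].
The missing symbol must appear in both missing sets; intersection = [0].
Therefore the hidden value is 0.

Missing value = 0.


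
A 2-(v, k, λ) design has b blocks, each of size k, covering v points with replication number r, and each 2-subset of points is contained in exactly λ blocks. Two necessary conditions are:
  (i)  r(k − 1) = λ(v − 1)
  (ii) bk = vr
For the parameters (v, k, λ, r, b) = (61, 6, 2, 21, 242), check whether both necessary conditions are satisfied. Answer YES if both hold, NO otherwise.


Condition (i): r(k − 1) = 21·5 = 105; λ(v − 1) = 2·60 = 120. Match? NO.
Condition (ii): bk = 242·6 = 1452; vr = 61·21 = 1281. Match? NO.
Both conditions hold? NO.

NO


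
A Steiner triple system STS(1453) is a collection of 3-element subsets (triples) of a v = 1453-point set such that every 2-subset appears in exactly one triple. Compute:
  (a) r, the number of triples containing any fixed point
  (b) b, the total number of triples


An STS(v) is a 2-(v, 3, 1) BIBD: block size k = 3, λ = 1.
Replication: r(k − 1) = λ(v − 1) ⇒ r·2 = 1453 − 1 = 1452 ⇒ r = 726.
Block count: bk = vr ⇒ b·3 = 1453·726 = 1054878 ⇒ b = 351626.

r = 726, b = 351626.


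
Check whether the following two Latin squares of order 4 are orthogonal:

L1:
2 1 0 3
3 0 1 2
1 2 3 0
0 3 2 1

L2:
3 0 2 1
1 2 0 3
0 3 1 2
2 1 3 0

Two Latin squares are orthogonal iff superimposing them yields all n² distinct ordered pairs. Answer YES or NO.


Form the n² = 16 superimposed pairs (L1[i][j], L2[i][j]), row by row (rows and columns indexed from 0):
row 0: (2,3) (1,0) (0,2) (3,1)
row 1: (3,1) (0,2) (1,0) (2,3)
row 2: (1,0) (2,3) (3,1) (0,2)
row 3: (0,2) (3,1) (2,3) (1,0)
Orthogonality requires all 16 pairs distinct.
But the pair (3,1) repeats: cell (0,3) has L1 = 3, L2 = 1, and cell (1,0) has L1 = 3, L2 = 1.
A repeated pair means some other pair never occurs (only 4 distinct pairs out of 16), so the squares are not orthogonal.
Conclusion: NO.

NO
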